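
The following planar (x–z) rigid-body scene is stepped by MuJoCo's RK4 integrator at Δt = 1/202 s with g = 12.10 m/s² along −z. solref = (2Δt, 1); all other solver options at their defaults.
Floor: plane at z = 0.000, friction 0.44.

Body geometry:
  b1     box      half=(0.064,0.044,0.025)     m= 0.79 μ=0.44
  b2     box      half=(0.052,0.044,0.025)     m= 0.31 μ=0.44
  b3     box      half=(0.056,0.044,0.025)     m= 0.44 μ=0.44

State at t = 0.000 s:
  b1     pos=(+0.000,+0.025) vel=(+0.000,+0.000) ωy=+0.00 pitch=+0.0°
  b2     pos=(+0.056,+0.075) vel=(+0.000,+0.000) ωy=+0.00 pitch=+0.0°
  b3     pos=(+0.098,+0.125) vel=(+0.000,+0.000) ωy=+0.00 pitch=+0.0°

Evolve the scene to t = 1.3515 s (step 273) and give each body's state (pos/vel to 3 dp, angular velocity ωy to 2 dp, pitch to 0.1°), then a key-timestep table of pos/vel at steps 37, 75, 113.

State at t = 1.3515 s:
  b1     pos=(+0.000,+0.025) vel=(+0.000,+0.000) ωy=+0.00 pitch=+0.0°
  b2     pos=(+0.110,+0.052) vel=(+0.000,+0.000) ωy=+0.00 pitch=+90.0°
  b3     pos=(+0.272,+0.025) vel=(+0.000,+0.000) ωy=+0.00 pitch=+180.0°

Key-timestep trajectory:
   step    t(s)  b1.x    b1.z    b1.vx   b1.vz   b2.x    b2.z    b2.vx   b2.vz   b3.x    b3.z    b3.vx   b3.vz 
     37  0.1832   +0.000  +0.025  +0.000  +0.000   +0.077  +0.072  +0.281  -0.184   +0.145  +0.074  +0.423  -0.913
     75  0.3713   +0.000  +0.025  +0.000  +0.000   +0.119  +0.055  -0.018  -0.005   +0.202  +0.060  +0.202  +0.043
    113  0.5594   +0.000  +0.025  +0.000  +0.000   +0.112  +0.052  +0.054  +0.048   +0.239  +0.056  +0.319  -0.161


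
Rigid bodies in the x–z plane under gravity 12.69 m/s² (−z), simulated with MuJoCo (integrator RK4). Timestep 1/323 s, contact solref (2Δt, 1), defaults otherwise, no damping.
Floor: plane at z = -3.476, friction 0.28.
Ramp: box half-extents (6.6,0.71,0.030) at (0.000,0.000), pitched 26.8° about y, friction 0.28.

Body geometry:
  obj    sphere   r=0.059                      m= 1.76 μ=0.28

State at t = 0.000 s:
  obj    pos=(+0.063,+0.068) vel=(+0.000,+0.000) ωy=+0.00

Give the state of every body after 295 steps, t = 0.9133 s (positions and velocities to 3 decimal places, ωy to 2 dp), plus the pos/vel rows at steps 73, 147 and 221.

State at t = 0.9133 s:
  obj    pos=(+1.585,-0.701) vel=(+3.332,-1.683) ωy=+63.26

Key-timestep trajectory:
   step    t(s)  obj.x    obj.z    obj.vx   obj.vz 
     73  0.2260   +0.156  +0.021  +0.825  -0.417
    147  0.4551   +0.441  -0.123  +1.660  -0.839
    221  0.6842   +0.917  -0.363  +2.496  -1.261


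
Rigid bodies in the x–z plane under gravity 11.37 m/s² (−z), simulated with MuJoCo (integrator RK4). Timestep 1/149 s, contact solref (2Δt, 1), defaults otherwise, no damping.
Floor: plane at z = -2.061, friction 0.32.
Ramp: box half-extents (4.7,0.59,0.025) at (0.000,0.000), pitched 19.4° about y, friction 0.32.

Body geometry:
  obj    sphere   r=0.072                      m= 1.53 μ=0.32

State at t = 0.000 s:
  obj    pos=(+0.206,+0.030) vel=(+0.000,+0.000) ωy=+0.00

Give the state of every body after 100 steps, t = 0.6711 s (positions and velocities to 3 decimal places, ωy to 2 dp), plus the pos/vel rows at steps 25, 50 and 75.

State at t = 0.6711 s:
  obj    pos=(+0.779,-0.172) vel=(+1.708,-0.601) ωy=+25.14

Key-timestep trajectory:
   step    t(s)  obj.x    obj.z    obj.vx   obj.vz 
     25  0.1678   +0.242  +0.018  +0.427  -0.150
     50  0.3356   +0.349  -0.020  +0.854  -0.301
     75  0.5034   +0.529  -0.083  +1.281  -0.451


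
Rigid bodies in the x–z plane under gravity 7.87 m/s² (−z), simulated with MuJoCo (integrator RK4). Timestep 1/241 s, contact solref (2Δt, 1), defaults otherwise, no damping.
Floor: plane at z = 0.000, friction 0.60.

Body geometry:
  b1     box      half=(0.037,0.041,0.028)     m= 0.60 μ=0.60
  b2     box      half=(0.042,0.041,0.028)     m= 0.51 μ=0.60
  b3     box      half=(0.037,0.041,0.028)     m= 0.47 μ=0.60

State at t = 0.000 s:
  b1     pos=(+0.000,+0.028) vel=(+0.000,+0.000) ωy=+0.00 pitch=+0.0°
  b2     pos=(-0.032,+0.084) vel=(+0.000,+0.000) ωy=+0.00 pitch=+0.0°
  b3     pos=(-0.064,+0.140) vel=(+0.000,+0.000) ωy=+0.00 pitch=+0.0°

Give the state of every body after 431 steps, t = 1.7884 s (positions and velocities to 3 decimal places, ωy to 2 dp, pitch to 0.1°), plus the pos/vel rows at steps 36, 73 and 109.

State at t = 1.7884 s:
  b1     pos=(+0.000,+0.028) vel=(+0.000,+0.000) ωy=+0.00 pitch=+0.0°
  b2     pos=(-0.072,+0.042) vel=(+0.000,+0.000) ωy=+0.00 pitch=-90.0°
  b3     pos=(-0.220,+0.028) vel=(+0.000,+0.000) ωy=+0.00 pitch=+180.0°

Key-timestep trajectory:
   step    t(s)  b1.x    b1.z    b1.vx   b1.vz   b2.x    b2.z    b2.vx   b2.vz   b3.x    b3.z    b3.vx   b3.vz 
     36  0.1494   +0.000  +0.028  +0.000  +0.000   -0.038  +0.084  -0.095  -0.003   -0.082  +0.132  -0.257  -0.147
     73  0.3029   +0.000  +0.028  +0.000  +0.000   -0.065  +0.063  -0.231  -0.499   -0.137  +0.050  -0.389  -1.080
    109  0.4523   +0.000  +0.028  +0.000  +0.000   -0.072  +0.042  +0.000  +0.000   -0.191  +0.045  -0.299  -0.067


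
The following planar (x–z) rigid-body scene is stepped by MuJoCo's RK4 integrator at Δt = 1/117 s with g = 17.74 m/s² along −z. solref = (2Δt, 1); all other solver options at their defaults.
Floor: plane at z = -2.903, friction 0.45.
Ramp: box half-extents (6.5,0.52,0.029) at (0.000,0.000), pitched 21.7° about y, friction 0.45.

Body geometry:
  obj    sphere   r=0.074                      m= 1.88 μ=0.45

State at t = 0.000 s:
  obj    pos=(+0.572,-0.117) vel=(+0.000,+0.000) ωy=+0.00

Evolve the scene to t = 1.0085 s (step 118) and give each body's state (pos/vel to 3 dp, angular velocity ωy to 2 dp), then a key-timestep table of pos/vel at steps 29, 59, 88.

State at t = 1.0085 s:
  obj    pos=(+2.786,-0.998) vel=(+4.390,-1.747) ωy=+63.85

Key-timestep trajectory:
   step    t(s)  obj.x    obj.z    obj.vx   obj.vz 
     29  0.2479   +0.706  -0.170  +1.079  -0.429
     59  0.5043   +1.126  -0.337  +2.195  -0.874
     88  0.7521   +1.803  -0.607  +3.274  -1.303


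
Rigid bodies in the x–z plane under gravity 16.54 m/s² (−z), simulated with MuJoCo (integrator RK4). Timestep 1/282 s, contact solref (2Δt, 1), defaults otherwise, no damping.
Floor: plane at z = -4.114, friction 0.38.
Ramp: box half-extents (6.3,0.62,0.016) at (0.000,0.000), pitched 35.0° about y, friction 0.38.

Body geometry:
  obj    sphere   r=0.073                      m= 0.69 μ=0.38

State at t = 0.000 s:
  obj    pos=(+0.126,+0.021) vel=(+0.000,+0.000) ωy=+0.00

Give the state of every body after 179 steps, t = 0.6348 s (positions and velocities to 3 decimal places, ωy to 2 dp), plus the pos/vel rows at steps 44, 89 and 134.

State at t = 0.6348 s:
  obj    pos=(+1.244,-0.763) vel=(+3.524,-2.467) ωy=+58.91

Key-timestep trajectory:
   step    t(s)  obj.x    obj.z    obj.vx   obj.vz 
     44  0.1560   +0.193  -0.027  +0.866  -0.607
     89  0.3156   +0.402  -0.173  +1.752  -1.227
    134  0.4752   +0.753  -0.418  +2.638  -1.847


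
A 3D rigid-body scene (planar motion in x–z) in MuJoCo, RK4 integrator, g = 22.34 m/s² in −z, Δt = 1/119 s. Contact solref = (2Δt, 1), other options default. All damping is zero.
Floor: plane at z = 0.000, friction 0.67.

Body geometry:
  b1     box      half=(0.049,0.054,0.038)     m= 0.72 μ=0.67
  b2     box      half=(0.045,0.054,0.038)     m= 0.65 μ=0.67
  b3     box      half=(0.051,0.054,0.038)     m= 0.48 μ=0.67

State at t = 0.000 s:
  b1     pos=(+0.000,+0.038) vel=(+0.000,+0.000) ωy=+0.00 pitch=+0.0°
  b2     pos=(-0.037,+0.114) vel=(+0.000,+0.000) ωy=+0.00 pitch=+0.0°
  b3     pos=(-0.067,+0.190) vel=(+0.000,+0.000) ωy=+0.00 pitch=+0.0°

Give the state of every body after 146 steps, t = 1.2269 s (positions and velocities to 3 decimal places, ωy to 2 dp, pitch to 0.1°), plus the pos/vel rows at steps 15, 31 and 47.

State at t = 1.2269 s:
  b1     pos=(+0.000,+0.038) vel=(+0.000,+0.000) ωy=+0.00 pitch=+0.0°
  b2     pos=(-0.094,+0.045) vel=(+0.000,+0.000) ωy=+0.00 pitch=-90.0°
  b3     pos=(-0.199,+0.051) vel=(+0.000,+0.000) ωy=+0.00 pitch=-90.0°

Key-timestep trajectory:
   step    t(s)  b1.x    b1.z    b1.vx   b1.vz   b2.x    b2.z    b2.vx   b2.vz   b3.x    b3.z    b3.vx   b3.vz 
     15  0.1261   +0.000  +0.038  +0.000  +0.000   -0.039  +0.114  -0.035  +0.009   -0.073  +0.188  -0.103  -0.020
     31  0.2605   +0.000  +0.038  +0.003  +0.000   -0.054  +0.115  -0.253  -0.024   -0.112  +0.172  -0.588  -0.379
     47  0.3950   +0.000  +0.038  +0.000  +0.000   -0.100  +0.037  +0.145  -0.019   -0.200  +0.042  -0.025  +0.265


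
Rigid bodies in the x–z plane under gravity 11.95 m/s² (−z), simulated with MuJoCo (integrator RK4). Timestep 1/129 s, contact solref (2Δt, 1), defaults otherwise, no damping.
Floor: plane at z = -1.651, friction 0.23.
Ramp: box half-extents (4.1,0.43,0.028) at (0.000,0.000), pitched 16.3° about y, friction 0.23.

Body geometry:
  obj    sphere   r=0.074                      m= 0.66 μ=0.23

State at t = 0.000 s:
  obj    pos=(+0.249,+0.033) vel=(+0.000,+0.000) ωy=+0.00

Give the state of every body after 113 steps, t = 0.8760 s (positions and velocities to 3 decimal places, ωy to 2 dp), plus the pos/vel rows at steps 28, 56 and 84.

State at t = 0.8760 s:
  obj    pos=(+1.131,-0.225) vel=(+2.014,-0.589) ωy=+28.35

Key-timestep trajectory:
   step    t(s)  obj.x    obj.z    obj.vx   obj.vz 
     28  0.2171   +0.303  +0.018  +0.499  -0.146
     56  0.4341   +0.466  -0.030  +0.998  -0.292
     84  0.6512   +0.737  -0.109  +1.497  -0.438


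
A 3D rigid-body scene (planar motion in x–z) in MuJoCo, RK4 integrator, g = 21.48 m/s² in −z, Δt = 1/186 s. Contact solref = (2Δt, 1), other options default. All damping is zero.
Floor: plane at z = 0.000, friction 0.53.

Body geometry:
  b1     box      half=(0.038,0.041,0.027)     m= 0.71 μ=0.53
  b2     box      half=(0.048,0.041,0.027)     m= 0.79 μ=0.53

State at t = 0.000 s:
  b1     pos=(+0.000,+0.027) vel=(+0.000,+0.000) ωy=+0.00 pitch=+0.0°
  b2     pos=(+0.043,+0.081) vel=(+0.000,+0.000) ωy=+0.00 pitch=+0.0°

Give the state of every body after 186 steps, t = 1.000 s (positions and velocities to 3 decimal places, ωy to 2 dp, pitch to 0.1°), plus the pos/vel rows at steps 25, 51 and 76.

State at t = 1.000 s:
  b1     pos=(+0.000,+0.027) vel=(+0.000,+0.000) ωy=+0.00 pitch=+0.0°
  b2     pos=(+0.166,+0.027) vel=(+0.000,+0.000) ωy=+0.00 pitch=+180.0°

Key-timestep trajectory:
   step    t(s)  b1.x    b1.z    b1.vx   b1.vz   b2.x    b2.z    b2.vx   b2.vz 
     25  0.1344   +0.000  +0.027  +0.000  +0.000   +0.062  +0.067  +0.301  -0.502
     51  0.2742   +0.000  +0.027  +0.000  +0.000   +0.111  +0.055  +0.162  +0.021
     76  0.4086   +0.000  +0.027  +0.000  +0.000   +0.142  +0.048  +0.449  -0.251


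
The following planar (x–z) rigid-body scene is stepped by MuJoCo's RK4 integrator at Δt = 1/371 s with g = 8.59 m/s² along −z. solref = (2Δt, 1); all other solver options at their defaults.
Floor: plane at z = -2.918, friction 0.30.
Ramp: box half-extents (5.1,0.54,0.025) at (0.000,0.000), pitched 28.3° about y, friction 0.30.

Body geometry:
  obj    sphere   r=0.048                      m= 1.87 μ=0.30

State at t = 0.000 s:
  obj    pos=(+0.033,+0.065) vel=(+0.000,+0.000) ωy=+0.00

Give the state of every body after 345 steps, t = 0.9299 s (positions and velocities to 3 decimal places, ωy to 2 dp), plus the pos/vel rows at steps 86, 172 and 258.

State at t = 0.9299 s:
  obj    pos=(+1.141,-0.531) vel=(+2.382,-1.282) ωy=+56.35

Key-timestep trajectory:
   step    t(s)  obj.x    obj.z    obj.vx   obj.vz 
     86  0.2318   +0.102  +0.028  +0.594  -0.320
    172  0.4636   +0.308  -0.083  +1.187  -0.639
    258  0.6954   +0.652  -0.268  +1.781  -0.959


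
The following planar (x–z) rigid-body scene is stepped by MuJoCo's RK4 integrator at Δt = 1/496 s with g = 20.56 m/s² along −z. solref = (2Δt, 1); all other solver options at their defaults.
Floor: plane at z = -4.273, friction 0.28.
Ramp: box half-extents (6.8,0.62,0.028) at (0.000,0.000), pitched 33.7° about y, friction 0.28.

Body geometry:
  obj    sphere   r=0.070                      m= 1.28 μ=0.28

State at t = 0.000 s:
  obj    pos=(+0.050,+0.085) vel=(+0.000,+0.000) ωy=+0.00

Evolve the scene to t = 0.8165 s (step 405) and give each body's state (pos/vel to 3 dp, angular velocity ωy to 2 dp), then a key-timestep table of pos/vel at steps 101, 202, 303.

State at t = 0.8165 s:
  obj    pos=(+2.310,-1.423) vel=(+5.535,-3.692) ωy=+95.04

Key-timestep trajectory:
   step    t(s)  obj.x    obj.z    obj.vx   obj.vz 
    101  0.2036   +0.190  -0.009  +1.381  -0.921
    202  0.4073   +0.612  -0.290  +2.761  -1.841
    303  0.6109   +1.315  -0.759  +4.141  -2.762


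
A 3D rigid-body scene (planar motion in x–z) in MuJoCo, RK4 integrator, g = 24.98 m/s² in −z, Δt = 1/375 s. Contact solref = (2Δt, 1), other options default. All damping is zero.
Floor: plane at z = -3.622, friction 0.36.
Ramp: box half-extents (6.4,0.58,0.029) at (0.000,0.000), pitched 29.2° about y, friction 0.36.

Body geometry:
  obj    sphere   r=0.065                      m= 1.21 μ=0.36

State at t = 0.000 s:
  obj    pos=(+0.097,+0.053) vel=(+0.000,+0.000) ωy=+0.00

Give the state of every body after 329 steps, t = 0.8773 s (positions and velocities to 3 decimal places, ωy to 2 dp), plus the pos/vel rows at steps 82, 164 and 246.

State at t = 0.8773 s:
  obj    pos=(+3.022,-1.581) vel=(+6.667,-3.726) ωy=+117.48

Key-timestep trajectory:
   step    t(s)  obj.x    obj.z    obj.vx   obj.vz 
     82  0.2187   +0.279  -0.048  +1.662  -0.929
    164  0.4373   +0.824  -0.353  +3.323  -1.857
    246  0.6560   +1.732  -0.860  +4.985  -2.786


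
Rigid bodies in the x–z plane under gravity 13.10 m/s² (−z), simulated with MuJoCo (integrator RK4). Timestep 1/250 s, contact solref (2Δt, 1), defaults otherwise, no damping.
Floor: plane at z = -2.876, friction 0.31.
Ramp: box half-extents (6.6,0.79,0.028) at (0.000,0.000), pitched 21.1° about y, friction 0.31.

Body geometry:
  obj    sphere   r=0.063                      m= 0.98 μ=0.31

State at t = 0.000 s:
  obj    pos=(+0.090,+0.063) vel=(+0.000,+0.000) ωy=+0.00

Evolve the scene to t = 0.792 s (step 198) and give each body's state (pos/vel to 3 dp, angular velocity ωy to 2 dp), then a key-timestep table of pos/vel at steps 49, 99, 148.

State at t = 0.792 s:
  obj    pos=(+1.076,-0.318) vel=(+2.489,-0.960) ωy=+42.34

Key-timestep trajectory:
   step    t(s)  obj.x    obj.z    obj.vx   obj.vz 
     49  0.1960   +0.150  +0.040  +0.616  -0.238
     99  0.3960   +0.336  -0.032  +1.245  -0.480
    148  0.5920   +0.641  -0.150  +1.861  -0.718


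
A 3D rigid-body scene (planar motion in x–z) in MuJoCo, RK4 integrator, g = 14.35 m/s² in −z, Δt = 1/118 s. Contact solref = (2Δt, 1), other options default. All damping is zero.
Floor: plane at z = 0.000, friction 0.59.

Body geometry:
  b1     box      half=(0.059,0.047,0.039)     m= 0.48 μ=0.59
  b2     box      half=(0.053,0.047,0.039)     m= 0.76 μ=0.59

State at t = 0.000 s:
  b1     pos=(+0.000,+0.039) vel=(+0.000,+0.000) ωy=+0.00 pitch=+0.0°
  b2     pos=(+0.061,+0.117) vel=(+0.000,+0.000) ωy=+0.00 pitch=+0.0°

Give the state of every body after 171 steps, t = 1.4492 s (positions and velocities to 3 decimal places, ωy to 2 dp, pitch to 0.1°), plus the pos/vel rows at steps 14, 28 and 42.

State at t = 1.4492 s:
  b1     pos=(+0.000,+0.039) vel=(+0.000,+0.000) ωy=+0.00 pitch=+0.0°
  b2     pos=(+0.111,+0.053) vel=(+0.000,+0.000) ωy=+0.00 pitch=+90.0°

Key-timestep trajectory:
   step    t(s)  b1.x    b1.z    b1.vx   b1.vz   b2.x    b2.z    b2.vx   b2.vz 
     14  0.1186   +0.000  +0.039  +0.000  +0.001   +0.064  +0.116  +0.066  -0.008
     28  0.2373   +0.000  +0.039  -0.001  +0.000   +0.083  +0.109  +0.284  -0.213
     42  0.3559   +0.000  +0.039  +0.000  +0.000   +0.113  +0.048  -0.080  +0.166


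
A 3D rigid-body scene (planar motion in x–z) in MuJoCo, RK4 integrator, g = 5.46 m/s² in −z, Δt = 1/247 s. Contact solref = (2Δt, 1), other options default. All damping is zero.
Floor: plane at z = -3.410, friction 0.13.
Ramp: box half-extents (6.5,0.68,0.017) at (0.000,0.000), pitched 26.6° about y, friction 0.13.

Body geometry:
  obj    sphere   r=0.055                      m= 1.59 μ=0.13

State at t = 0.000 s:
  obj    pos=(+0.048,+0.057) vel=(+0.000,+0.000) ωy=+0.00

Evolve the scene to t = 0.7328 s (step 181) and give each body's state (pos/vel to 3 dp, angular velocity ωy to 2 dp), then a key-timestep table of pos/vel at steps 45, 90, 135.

State at t = 0.7328 s:
  obj    pos=(+0.482,-0.161) vel=(+1.186,-0.594) ωy=+21.14

Key-timestep trajectory:
   step    t(s)  obj.x    obj.z    obj.vx   obj.vz 
     45  0.1822   +0.075  +0.043  +0.295  -0.147
     90  0.3644   +0.155  +0.003  +0.589  -0.297
    135  0.5466   +0.290  -0.064  +0.882  -0.452


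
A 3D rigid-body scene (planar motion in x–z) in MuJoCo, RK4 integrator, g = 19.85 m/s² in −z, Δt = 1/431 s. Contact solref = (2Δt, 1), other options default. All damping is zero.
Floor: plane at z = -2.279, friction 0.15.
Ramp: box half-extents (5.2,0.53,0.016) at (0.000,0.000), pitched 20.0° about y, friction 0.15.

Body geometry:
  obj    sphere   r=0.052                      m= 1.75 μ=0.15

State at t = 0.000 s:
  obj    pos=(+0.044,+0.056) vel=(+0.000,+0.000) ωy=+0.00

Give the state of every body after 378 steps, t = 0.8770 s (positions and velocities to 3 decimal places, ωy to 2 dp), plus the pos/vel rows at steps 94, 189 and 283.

State at t = 0.8770 s:
  obj    pos=(+1.797,-0.582) vel=(+3.997,-1.455) ωy=+81.78

Key-timestep trajectory:
   step    t(s)  obj.x    obj.z    obj.vx   obj.vz 
     94  0.2181   +0.153  +0.017  +0.994  -0.362
    189  0.4385   +0.482  -0.103  +1.998  -0.727
    283  0.6566   +1.027  -0.301  +2.992  -1.089


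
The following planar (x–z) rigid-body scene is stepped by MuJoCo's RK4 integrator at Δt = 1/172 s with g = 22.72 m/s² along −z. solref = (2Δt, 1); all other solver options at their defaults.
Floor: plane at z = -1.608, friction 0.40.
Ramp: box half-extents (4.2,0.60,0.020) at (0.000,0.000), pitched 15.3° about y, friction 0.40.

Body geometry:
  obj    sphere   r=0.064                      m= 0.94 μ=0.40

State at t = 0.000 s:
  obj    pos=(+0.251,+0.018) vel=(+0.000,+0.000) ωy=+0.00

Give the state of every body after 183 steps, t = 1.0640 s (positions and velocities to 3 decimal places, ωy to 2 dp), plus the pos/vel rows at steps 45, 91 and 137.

State at t = 1.0640 s:
  obj    pos=(+2.589,-0.621) vel=(+4.394,-1.202) ωy=+71.18

Key-timestep trajectory:
   step    t(s)  obj.x    obj.z    obj.vx   obj.vz 
     45  0.2616   +0.393  -0.020  +1.081  -0.296
     91  0.5291   +0.829  -0.140  +2.185  -0.598
    137  0.7965   +1.561  -0.340  +3.290  -0.900


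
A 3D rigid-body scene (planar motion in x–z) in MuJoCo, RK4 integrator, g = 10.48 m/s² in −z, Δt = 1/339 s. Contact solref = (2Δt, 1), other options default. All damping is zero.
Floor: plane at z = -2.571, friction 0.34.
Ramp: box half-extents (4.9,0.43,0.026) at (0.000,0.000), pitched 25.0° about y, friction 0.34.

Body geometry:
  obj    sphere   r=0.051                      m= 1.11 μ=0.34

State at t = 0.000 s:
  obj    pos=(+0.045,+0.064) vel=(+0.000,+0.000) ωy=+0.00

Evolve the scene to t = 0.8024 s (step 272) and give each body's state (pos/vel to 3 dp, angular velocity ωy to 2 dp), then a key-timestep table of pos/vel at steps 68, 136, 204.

State at t = 0.8024 s:
  obj    pos=(+0.968,-0.366) vel=(+2.301,-1.073) ωy=+49.77

Key-timestep trajectory:
   step    t(s)  obj.x    obj.z    obj.vx   obj.vz 
     68  0.2006   +0.103  +0.037  +0.575  -0.268
    136  0.4012   +0.276  -0.044  +1.150  -0.536
    204  0.6018   +0.564  -0.178  +1.725  -0.805


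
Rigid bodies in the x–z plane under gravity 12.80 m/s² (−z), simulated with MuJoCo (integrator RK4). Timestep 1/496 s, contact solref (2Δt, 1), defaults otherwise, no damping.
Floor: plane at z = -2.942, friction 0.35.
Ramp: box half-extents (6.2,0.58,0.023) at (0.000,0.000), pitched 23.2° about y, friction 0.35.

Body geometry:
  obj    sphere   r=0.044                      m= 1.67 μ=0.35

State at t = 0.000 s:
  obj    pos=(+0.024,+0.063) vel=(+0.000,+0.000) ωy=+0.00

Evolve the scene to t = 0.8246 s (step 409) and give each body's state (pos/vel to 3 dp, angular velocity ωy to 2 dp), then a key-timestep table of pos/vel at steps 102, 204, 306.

State at t = 0.8246 s:
  obj    pos=(+1.149,-0.420) vel=(+2.730,-1.170) ωy=+67.49

Key-timestep trajectory:
   step    t(s)  obj.x    obj.z    obj.vx   obj.vz 
    102  0.2056   +0.094  +0.033  +0.681  -0.292
    204  0.4113   +0.304  -0.057  +1.362  -0.584
    306  0.6169   +0.654  -0.207  +2.042  -0.875


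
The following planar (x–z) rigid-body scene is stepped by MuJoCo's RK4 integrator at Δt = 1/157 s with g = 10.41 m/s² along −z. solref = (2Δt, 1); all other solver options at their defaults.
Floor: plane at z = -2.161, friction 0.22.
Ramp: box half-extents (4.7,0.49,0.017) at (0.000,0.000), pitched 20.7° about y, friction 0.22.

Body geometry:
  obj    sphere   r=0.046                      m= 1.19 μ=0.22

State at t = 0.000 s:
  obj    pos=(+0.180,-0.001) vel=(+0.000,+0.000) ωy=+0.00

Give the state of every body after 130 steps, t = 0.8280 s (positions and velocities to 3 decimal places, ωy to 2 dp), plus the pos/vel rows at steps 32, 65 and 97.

State at t = 0.8280 s:
  obj    pos=(+1.023,-0.319) vel=(+2.036,-0.769) ωy=+47.30

Key-timestep trajectory:
   step    t(s)  obj.x    obj.z    obj.vx   obj.vz 
     32  0.2038   +0.231  -0.020  +0.501  -0.189
     65  0.4140   +0.391  -0.080  +1.018  -0.385
     97  0.6178   +0.649  -0.178  +1.519  -0.574


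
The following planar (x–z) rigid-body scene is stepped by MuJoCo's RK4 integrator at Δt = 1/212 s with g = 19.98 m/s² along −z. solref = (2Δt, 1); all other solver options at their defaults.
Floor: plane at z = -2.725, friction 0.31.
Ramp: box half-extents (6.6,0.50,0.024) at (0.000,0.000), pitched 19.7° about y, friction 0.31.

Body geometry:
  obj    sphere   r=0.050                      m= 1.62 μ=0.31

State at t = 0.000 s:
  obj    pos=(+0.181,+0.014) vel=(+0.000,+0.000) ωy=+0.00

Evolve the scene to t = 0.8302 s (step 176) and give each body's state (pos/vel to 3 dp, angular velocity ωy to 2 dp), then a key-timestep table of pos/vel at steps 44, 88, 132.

State at t = 0.8302 s:
  obj    pos=(+1.742,-0.545) vel=(+3.760,-1.346) ωy=+79.86

Key-timestep trajectory:
   step    t(s)  obj.x    obj.z    obj.vx   obj.vz 
     44  0.2075   +0.279  -0.021  +0.940  -0.337
     88  0.4151   +0.571  -0.126  +1.880  -0.673
    132  0.6226   +1.059  -0.301  +2.820  -1.010


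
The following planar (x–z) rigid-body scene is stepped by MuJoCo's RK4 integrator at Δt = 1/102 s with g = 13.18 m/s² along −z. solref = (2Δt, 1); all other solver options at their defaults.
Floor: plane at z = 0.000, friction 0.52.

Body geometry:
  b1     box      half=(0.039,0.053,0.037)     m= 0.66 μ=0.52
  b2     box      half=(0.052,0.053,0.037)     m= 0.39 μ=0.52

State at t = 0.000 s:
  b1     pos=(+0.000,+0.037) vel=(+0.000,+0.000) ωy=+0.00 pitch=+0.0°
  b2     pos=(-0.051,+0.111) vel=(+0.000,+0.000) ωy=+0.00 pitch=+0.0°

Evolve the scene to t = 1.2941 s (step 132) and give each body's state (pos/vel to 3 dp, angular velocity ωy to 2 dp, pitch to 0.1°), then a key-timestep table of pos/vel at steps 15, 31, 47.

State at t = 1.2941 s:
  b1     pos=(+0.000,+0.037) vel=(+0.000,+0.000) ωy=+0.00 pitch=+0.0°
  b2     pos=(-0.102,+0.052) vel=(+0.000,+0.000) ωy=+0.00 pitch=-90.0°

Key-timestep trajectory:
   step    t(s)  b1.x    b1.z    b1.vx   b1.vz   b2.x    b2.z    b2.vx   b2.vz 
     15  0.1471   +0.000  +0.037  +0.000  +0.001   -0.075  +0.091  -0.288  -0.513
     31  0.3039   +0.000  +0.037  +0.000  +0.000   -0.116  +0.059  -0.015  +0.018
     47  0.4608   +0.000  +0.037  +0.000  +0.000   -0.099  +0.053  -0.103  -0.034


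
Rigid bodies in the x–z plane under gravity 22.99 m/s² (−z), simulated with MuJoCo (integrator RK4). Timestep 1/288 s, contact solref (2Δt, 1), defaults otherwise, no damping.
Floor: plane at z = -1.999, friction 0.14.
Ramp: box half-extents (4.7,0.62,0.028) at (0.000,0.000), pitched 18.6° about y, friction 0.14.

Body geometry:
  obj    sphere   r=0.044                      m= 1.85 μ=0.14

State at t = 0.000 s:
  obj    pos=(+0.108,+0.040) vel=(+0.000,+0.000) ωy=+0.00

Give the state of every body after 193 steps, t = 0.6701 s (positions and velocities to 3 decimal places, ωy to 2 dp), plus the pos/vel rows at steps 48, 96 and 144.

State at t = 0.6701 s:
  obj    pos=(+1.223,-0.336) vel=(+3.327,-1.120) ωy=+79.75

Key-timestep trajectory:
   step    t(s)  obj.x    obj.z    obj.vx   obj.vz 
     48  0.1667   +0.177  +0.016  +0.828  -0.278
     96  0.3333   +0.384  -0.053  +1.655  -0.557
    144  0.5000   +0.729  -0.169  +2.482  -0.835


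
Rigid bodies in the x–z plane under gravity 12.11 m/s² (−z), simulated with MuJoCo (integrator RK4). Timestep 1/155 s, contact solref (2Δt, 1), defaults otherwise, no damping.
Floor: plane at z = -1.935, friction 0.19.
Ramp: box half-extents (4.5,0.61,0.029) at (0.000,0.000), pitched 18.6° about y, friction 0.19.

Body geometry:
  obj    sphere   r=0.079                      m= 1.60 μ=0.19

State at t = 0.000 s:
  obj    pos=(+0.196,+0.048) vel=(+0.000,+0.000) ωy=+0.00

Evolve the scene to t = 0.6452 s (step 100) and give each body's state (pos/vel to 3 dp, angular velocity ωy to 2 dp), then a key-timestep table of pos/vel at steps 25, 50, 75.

State at t = 0.6452 s:
  obj    pos=(+0.740,-0.135) vel=(+1.687,-0.568) ωy=+22.52

Key-timestep trajectory:
   step    t(s)  obj.x    obj.z    obj.vx   obj.vz 
     25  0.1613   +0.230  +0.037  +0.422  -0.142
     50  0.3226   +0.332  +0.002  +0.844  -0.284
     75  0.4839   +0.502  -0.055  +1.265  -0.426


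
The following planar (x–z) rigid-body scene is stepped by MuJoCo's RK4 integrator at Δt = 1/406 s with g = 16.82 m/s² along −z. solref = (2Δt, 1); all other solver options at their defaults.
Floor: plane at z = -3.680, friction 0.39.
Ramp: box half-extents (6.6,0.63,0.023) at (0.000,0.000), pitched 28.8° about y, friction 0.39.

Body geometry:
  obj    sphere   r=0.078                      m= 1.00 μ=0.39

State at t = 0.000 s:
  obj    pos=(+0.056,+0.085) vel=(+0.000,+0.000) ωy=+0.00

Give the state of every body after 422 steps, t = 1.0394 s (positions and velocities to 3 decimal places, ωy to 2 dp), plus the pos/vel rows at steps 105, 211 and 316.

State at t = 1.0394 s:
  obj    pos=(+2.796,-1.422) vel=(+5.272,-2.898) ωy=+77.12

Key-timestep trajectory:
   step    t(s)  obj.x    obj.z    obj.vx   obj.vz 
    105  0.2586   +0.226  -0.009  +1.312  -0.721
    211  0.5197   +0.741  -0.292  +2.636  -1.449
    316  0.7783   +1.592  -0.760  +3.948  -2.170


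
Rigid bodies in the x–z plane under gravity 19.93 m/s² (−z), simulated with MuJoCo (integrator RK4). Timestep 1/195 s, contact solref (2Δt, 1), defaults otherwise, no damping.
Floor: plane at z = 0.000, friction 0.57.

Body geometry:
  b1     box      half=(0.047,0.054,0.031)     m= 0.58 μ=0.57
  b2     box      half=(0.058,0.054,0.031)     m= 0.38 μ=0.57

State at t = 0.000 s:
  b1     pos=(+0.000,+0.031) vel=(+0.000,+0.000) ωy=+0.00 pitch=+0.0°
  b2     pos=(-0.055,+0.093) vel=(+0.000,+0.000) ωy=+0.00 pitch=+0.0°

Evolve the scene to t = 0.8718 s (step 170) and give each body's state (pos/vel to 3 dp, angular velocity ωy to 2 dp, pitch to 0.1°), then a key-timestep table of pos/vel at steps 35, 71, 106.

State at t = 0.8718 s:
  b1     pos=(+0.000,+0.031) vel=(+0.000,+0.000) ωy=+0.00 pitch=+0.0°
  b2     pos=(-0.110,+0.058) vel=(+0.000,+0.000) ωy=+0.00 pitch=-90.0°

Key-timestep trajectory:
   step    t(s)  b1.x    b1.z    b1.vx   b1.vz   b2.x    b2.z    b2.vx   b2.vz 
     35  0.1795   +0.000  +0.031  +0.000  +0.000   -0.095  +0.062  -0.548  -0.021
     71  0.3641   +0.000  +0.031  +0.000  +0.000   -0.130  +0.065  +0.064  -0.010
    106  0.5436   +0.000  +0.031  +0.000  +0.000   -0.104  +0.061  -0.136  -0.055


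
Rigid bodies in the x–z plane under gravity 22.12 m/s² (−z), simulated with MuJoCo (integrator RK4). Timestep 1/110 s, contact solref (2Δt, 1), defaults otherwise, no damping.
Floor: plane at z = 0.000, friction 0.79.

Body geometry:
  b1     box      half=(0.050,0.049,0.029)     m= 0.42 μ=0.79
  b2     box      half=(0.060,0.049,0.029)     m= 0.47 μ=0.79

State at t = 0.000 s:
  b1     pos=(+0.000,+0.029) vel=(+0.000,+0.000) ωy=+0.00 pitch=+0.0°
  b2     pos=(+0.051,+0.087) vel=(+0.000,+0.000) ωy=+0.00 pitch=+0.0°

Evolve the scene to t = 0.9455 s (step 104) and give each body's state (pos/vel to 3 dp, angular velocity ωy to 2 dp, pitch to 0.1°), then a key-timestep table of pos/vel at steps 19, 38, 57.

State at t = 0.9455 s:
  b1     pos=(+0.000,+0.029) vel=(+0.000,+0.000) ωy=+0.00 pitch=+0.0°
  b2     pos=(+0.198,+0.029) vel=(+0.000,+0.000) ωy=+0.00 pitch=+180.0°

Key-timestep trajectory:
   step    t(s)  b1.x    b1.z    b1.vx   b1.vz   b2.x    b2.z    b2.vx   b2.vz 
     19  0.1727   +0.000  +0.029  -0.001  +0.000   +0.060  +0.085  +0.159  -0.054
     38  0.3455   +0.000  +0.029  +0.000  +0.000   +0.123  +0.065  +0.286  +0.096
     57  0.5182   +0.000  +0.029  +0.000  +0.000   +0.189  +0.039  +0.648  -0.782


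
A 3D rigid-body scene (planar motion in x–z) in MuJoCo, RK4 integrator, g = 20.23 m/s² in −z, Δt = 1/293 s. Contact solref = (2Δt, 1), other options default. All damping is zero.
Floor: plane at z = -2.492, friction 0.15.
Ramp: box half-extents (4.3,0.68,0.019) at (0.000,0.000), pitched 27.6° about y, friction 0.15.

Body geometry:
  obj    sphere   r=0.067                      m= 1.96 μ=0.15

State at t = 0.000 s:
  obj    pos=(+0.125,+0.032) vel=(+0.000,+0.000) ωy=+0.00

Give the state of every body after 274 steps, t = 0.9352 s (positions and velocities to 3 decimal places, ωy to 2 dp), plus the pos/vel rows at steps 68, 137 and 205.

State at t = 0.9352 s:
  obj    pos=(+2.720,-1.325) vel=(+5.548,-2.901) ωy=+93.41

Key-timestep trajectory:
   step    t(s)  obj.x    obj.z    obj.vx   obj.vz 
     68  0.2321   +0.285  -0.052  +1.378  -0.719
    137  0.4676   +0.774  -0.308  +2.774  -1.450
    205  0.6997   +1.578  -0.728  +4.151  -2.170


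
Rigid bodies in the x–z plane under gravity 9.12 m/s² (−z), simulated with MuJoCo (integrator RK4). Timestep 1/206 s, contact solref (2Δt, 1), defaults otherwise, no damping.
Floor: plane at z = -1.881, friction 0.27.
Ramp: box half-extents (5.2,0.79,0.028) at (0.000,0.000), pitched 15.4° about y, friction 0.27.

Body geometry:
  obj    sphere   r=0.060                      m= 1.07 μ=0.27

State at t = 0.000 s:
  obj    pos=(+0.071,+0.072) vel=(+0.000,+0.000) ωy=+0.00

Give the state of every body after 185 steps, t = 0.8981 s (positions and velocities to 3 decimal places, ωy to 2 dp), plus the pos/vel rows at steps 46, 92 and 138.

State at t = 0.8981 s:
  obj    pos=(+0.744,-0.114) vel=(+1.498,-0.413) ωy=+25.89

Key-timestep trajectory:
   step    t(s)  obj.x    obj.z    obj.vx   obj.vz 
     46  0.2233   +0.113  +0.060  +0.372  -0.103
     92  0.4466   +0.237  +0.026  +0.745  -0.205
    138  0.6699   +0.445  -0.031  +1.117  -0.308


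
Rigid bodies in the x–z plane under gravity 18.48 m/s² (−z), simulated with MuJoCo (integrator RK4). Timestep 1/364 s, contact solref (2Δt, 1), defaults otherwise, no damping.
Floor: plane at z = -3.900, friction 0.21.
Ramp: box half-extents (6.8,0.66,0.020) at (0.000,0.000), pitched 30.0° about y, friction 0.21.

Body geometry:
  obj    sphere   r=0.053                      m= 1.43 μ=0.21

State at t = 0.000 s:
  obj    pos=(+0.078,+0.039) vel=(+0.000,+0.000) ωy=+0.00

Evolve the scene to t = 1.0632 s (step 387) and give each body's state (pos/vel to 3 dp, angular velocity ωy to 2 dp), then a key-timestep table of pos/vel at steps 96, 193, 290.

State at t = 1.0632 s:
  obj    pos=(+3.309,-1.826) vel=(+6.077,-3.509) ωy=+132.38

Key-timestep trajectory:
   step    t(s)  obj.x    obj.z    obj.vx   obj.vz 
     96  0.2637   +0.277  -0.076  +1.508  -0.871
    193  0.5302   +0.882  -0.425  +3.031  -1.750
    290  0.7967   +1.892  -1.008  +4.554  -2.629


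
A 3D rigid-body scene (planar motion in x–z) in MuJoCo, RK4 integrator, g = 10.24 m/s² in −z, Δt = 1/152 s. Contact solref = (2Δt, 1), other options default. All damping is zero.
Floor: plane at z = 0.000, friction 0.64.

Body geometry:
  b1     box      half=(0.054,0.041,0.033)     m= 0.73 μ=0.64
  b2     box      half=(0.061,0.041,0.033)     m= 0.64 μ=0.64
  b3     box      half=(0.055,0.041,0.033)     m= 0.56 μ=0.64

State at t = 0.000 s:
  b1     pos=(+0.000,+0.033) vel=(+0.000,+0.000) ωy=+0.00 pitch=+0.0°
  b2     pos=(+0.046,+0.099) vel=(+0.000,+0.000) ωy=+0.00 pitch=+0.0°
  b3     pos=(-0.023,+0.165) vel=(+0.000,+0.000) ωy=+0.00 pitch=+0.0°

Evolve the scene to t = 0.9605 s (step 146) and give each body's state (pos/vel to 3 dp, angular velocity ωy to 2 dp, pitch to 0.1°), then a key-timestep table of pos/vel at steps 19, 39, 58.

State at t = 0.9605 s:
  b1     pos=(+0.000,+0.033) vel=(+0.000,+0.000) ωy=+0.00 pitch=+0.0°
  b2     pos=(+0.046,+0.099) vel=(+0.000,+0.000) ωy=+0.00 pitch=+0.1°
  b3     pos=(-0.154,+0.033) vel=(+0.000,+0.000) ωy=+0.00 pitch=+180.0°

Key-timestep trajectory:
   step    t(s)  b1.x    b1.z    b1.vx   b1.vz   b2.x    b2.z    b2.vx   b2.vz   b3.x    b3.z    b3.vx   b3.vz 
     19  0.1250   +0.000  +0.033  +0.000  +0.000   +0.046  +0.099  +0.001  +0.000   -0.032  +0.161  -0.166  -0.091
     39  0.2566   +0.000  +0.033  +0.000  +0.001   +0.046  +0.099  +0.001  +0.000   -0.067  +0.124  -0.479  -0.132
     58  0.3816   +0.000  +0.033  +0.000  +0.000   +0.046  +0.099  +0.000  +0.000   -0.132  +0.051  -0.576  -1.067


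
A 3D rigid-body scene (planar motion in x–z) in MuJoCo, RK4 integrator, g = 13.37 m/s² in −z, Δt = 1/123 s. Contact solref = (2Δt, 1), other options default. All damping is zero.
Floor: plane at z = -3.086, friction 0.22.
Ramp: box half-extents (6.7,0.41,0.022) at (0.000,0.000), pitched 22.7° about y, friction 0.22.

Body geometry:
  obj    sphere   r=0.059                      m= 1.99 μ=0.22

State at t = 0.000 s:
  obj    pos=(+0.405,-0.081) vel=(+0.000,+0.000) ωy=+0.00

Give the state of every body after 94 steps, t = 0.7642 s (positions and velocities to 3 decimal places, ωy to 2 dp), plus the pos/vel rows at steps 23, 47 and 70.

State at t = 0.7642 s:
  obj    pos=(+1.398,-0.497) vel=(+2.598,-1.087) ωy=+47.71

Key-timestep trajectory:
   step    t(s)  obj.x    obj.z    obj.vx   obj.vz 
     23  0.1870   +0.464  -0.106  +0.636  -0.266
     47  0.3821   +0.653  -0.185  +1.299  -0.543
     70  0.5691   +0.956  -0.312  +1.935  -0.809


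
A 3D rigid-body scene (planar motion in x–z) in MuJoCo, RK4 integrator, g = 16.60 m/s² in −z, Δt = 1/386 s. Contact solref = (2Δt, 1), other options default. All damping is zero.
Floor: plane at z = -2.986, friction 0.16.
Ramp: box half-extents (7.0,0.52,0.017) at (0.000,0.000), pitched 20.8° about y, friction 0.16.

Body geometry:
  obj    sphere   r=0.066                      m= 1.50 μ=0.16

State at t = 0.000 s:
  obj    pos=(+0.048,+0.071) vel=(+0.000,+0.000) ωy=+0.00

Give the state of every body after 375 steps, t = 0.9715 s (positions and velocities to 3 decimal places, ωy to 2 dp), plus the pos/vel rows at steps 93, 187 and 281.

State at t = 0.9715 s:
  obj    pos=(+1.906,-0.635) vel=(+3.824,-1.453) ωy=+61.97

Key-timestep trajectory:
   step    t(s)  obj.x    obj.z    obj.vx   obj.vz 
     93  0.2409   +0.162  +0.027  +0.949  -0.360
    187  0.4845   +0.510  -0.105  +1.907  -0.724
    281  0.7280   +1.091  -0.326  +2.866  -1.089


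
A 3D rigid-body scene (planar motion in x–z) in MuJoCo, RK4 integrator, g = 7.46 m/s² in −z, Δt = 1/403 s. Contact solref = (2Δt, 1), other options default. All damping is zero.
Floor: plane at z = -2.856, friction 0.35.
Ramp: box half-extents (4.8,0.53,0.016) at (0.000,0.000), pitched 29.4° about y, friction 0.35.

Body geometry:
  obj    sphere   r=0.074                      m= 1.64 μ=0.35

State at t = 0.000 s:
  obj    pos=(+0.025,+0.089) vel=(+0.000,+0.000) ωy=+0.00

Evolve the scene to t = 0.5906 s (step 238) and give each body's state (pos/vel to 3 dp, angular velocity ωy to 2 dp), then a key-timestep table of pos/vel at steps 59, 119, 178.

State at t = 0.5906 s:
  obj    pos=(+0.423,-0.135) vel=(+1.346,-0.758) ωy=+20.87

Key-timestep trajectory:
   step    t(s)  obj.x    obj.z    obj.vx   obj.vz 
     59  0.1464   +0.050  +0.075  +0.334  -0.188
    119  0.2953   +0.124  +0.033  +0.673  -0.379
    178  0.4417   +0.247  -0.036  +1.007  -0.567


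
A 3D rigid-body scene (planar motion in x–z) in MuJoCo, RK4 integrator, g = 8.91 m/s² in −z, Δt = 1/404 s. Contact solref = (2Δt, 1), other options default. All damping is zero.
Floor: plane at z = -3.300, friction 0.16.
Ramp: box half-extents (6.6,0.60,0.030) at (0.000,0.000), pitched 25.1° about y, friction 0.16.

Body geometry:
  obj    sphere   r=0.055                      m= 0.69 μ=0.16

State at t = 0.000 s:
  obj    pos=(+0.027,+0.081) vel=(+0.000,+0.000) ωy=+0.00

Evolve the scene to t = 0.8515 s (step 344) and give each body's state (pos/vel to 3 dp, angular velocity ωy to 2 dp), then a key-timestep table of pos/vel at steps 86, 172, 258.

State at t = 0.8515 s:
  obj    pos=(+0.913,-0.334) vel=(+2.082,-0.975) ωy=+41.79

Key-timestep trajectory:
   step    t(s)  obj.x    obj.z    obj.vx   obj.vz 
     86  0.2129   +0.083  +0.055  +0.521  -0.244
    172  0.4257   +0.249  -0.023  +1.041  -0.488
    258  0.6386   +0.526  -0.152  +1.561  -0.731


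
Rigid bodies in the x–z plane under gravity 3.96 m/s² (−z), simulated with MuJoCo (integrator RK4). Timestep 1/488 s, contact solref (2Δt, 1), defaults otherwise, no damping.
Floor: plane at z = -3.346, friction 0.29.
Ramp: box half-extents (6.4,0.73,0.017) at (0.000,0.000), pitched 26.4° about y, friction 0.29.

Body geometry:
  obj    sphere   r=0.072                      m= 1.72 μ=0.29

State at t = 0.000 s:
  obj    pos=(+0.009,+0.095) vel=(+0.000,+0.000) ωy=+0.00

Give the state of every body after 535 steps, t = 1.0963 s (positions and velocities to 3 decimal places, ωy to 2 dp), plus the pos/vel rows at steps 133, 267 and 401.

State at t = 1.0963 s:
  obj    pos=(+0.686,-0.241) vel=(+1.235,-0.613) ωy=+19.15

Key-timestep trajectory:
   step    t(s)  obj.x    obj.z    obj.vx   obj.vz 
    133  0.2725   +0.051  +0.074  +0.307  -0.152
    267  0.5471   +0.178  +0.011  +0.616  -0.306
    401  0.8217   +0.389  -0.094  +0.926  -0.460


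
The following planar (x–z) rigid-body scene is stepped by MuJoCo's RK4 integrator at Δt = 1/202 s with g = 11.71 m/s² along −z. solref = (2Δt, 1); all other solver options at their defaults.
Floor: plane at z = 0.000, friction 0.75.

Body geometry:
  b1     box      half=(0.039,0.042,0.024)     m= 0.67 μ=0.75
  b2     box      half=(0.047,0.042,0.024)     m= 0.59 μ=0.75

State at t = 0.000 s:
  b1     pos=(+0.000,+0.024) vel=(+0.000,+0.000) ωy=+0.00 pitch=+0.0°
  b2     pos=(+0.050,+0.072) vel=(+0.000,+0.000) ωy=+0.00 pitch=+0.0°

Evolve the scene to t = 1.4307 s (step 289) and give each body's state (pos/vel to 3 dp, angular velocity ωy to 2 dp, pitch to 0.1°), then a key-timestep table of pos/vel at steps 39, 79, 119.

State at t = 1.4307 s:
  b1     pos=(+0.000,+0.024) vel=(+0.000,+0.000) ωy=+0.00 pitch=+0.0°
  b2     pos=(+0.098,+0.047) vel=(+0.000,+0.000) ωy=+0.00 pitch=+90.0°

Key-timestep trajectory:
   step    t(s)  b1.x    b1.z    b1.vx   b1.vz   b2.x    b2.z    b2.vx   b2.vz 
     39  0.1931   +0.000  +0.024  +0.000  +0.000   +0.079  +0.052  +0.245  -0.018
     79  0.3911   +0.000  +0.024  +0.000  +0.000   +0.110  +0.051  -0.049  -0.012
    119  0.5891   +0.000  +0.024  +0.000  +0.000   +0.097  +0.047  +0.168  -0.095


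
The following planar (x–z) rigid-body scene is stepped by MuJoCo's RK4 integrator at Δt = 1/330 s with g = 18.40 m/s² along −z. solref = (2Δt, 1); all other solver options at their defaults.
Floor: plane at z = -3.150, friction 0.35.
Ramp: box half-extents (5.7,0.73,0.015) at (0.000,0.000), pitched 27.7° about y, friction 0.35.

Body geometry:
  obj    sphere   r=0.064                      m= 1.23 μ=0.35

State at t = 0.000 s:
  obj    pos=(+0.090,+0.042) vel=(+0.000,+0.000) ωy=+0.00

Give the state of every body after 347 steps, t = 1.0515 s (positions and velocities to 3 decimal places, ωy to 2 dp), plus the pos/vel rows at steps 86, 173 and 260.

State at t = 1.0515 s:
  obj    pos=(+3.081,-1.528) vel=(+5.688,-2.986) ωy=+100.37

Key-timestep trajectory:
   step    t(s)  obj.x    obj.z    obj.vx   obj.vz 
     86  0.2606   +0.274  -0.054  +1.410  -0.740
    173  0.5242   +0.833  -0.348  +2.836  -1.489
    260  0.7879   +1.769  -0.840  +4.262  -2.238
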